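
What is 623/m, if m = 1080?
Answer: 623/1080 ≈ 0.57685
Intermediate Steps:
623/m = 623/1080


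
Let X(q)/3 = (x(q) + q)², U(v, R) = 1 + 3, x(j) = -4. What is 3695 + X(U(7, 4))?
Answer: 3695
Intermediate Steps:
U(v, R) = 4
X(q) = 3*(-4 + q)²
3695 + X(U(7, 4)) = 3695 + 3*(-4 + 4)² = 3695 + 3*0² = 3695 + 3*0 = 3695 + 0 = 3695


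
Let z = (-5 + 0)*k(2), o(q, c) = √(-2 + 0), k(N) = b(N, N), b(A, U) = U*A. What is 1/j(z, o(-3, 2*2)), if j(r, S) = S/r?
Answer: 10*I*√2 ≈ 14.142*I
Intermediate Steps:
b(A, U) = A*U
k(N) = N² (k(N) = N*N = N²)
o(q, c) = I*√2 (o(q, c) = √(-2) = I*√2)
z = -20 (z = (-5 + 0)*2² = -5*4 = -20)
1/j(z, o(-3, 2*2)) = 1/((I*√2)/(-20)) = 1/((I*√2)*(-1/20)) = 1/(-I*√2/20) = 10*I*√2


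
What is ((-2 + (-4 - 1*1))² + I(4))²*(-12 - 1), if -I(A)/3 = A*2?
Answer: -8125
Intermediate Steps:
I(A) = -6*A (I(A) = -3*A*2 = -6*A)
((-2 + (-4 - 1*1))² + I(4))²*(-12 - 1) = ((-2 + (-4 - 1*1))² - 6*4)²*(-12 - 1) = ((-2 + (-4 - 1))² - 24)²*(-13) = ((-2 - 5)² - 24)²*(-13) = ((-7)² - 24)²*(-13) = (49 - 24)²*(-13) = 25²*(-13) = 625*(-13) = -8125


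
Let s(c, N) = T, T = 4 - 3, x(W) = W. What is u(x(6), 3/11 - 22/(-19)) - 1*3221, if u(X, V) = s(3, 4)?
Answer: -3220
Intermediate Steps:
T = 1
s(c, N) = 1
u(X, V) = 1
u(x(6), 3/11 - 22/(-19)) - 1*3221 = 1 - 1*3221 = 1 - 3221 = -3220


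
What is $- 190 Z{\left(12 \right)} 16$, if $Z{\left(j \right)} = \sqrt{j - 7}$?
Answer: $- 3040 \sqrt{5} \approx -6797.6$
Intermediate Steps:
$Z{\left(j \right)} = \sqrt{-7 + j}$
$- 190 Z{\left(12 \right)} 16 = - 190 \sqrt{-7 + 12} \cdot 16 = - 190 \sqrt{5} \cdot 16 = - 3040 \sqrt{5}$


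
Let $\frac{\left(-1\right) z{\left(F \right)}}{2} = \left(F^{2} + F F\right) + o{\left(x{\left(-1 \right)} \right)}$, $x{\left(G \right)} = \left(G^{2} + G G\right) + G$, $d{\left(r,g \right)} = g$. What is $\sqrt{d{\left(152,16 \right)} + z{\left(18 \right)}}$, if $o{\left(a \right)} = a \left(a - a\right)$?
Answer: $16 i \sqrt{5} \approx 35.777 i$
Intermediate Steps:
$x{\left(G \right)} = G + 2 G^{2}$ ($x{\left(G \right)} = \left(G^{2} + G^{2}\right) + G = 2 G^{2} + G = G + 2 G^{2}$)
$o{\left(a \right)} = 0$ ($o{\left(a \right)} = a 0 = 0$)
$z{\left(F \right)} = - 4 F^{2}$ ($z{\left(F \right)} = - 2 \left(\left(F^{2} + F F\right) + 0\right) = - 2 \left(\left(F^{2} + F^{2}\right) + 0\right) = - 2 \left(2 F^{2} + 0\right) = - 2 \cdot 2 F^{2} = - 4 F^{2}$)
$\sqrt{d{\left(152,16 \right)} + z{\left(18 \right)}} = \sqrt{16 - 4 \cdot 18^{2}} = \sqrt{16 - 1296} = \sqrt{-1280} = 16 i \sqrt{5}$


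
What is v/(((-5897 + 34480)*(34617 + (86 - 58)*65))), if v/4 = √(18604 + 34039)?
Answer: 4*√52643/1041478771 ≈ 8.8121e-7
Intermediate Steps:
v = 4*√52643 (v = 4*√(18604 + 34039) = 4*√52643 ≈ 917.76)
v/(((-5897 + 34480)*(34617 + (86 - 58)*65))) = (4*√52643)/(((-5897 + 34480)*(34617 + (86 - 58)*65))) = (4*√52643)/((28583*(34617 + 28*65))) = (4*√52643)/((28583*(34617 + 1820))) = (4*√52643)/((28583*36437)) = (4*√52643)/1041478771 = (4*√52643)*(1/1041478771) = 4*√52643/1041478771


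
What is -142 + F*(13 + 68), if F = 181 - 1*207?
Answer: -2248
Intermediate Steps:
F = -26 (F = 181 - 207 = -26)
-142 + F*(13 + 68) = -142 - 26*(13 + 68) = -142 - 26*81 = -142 - 2106 = -2248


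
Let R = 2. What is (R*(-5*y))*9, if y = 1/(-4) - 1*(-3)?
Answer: -495/2 ≈ -247.50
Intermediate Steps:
y = 11/4 (y = -¼ + 3 = 11/4 ≈ 2.7500)
(R*(-5*y))*9 = (2*(-5*11/4))*9 = (2*(-55/4))*9 = -55/2*9 = -495/2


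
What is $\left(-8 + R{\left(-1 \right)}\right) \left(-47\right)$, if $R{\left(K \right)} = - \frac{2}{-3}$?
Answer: $\frac{1034}{3} \approx 344.67$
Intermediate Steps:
$R{\left(K \right)} = \frac{2}{3}$ ($R{\left(K \right)} = \left(-2\right) \left(- \frac{1}{3}\right) = \frac{2}{3}$)
$\left(-8 + R{\left(-1 \right)}\right) \left(-47\right) = \left(-8 + \frac{2}{3}\right) \left(-47\right) = \left(- \frac{22}{3}\right) \left(-47\right) = \frac{1034}{3}$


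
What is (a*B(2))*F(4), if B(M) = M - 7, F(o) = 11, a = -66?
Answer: 3630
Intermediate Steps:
B(M) = -7 + M
(a*B(2))*F(4) = -66*(-7 + 2)*11 = -66*(-5)*11 = 330*11 = 3630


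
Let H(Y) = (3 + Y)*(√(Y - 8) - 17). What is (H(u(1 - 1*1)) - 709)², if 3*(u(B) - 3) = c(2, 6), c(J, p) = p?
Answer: 713833 - 13520*I*√3 ≈ 7.1383e+5 - 23417.0*I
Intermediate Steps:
u(B) = 5 (u(B) = 3 + (⅓)*6 = 3 + 2 = 5)
H(Y) = (-17 + √(-8 + Y))*(3 + Y) (H(Y) = (3 + Y)*(√(-8 + Y) - 17) = (3 + Y)*(-17 + √(-8 + Y)) = (-17 + √(-8 + Y))*(3 + Y))
(H(u(1 - 1*1)) - 709)² = ((-51 - 17*5 + 3*√(-8 + 5) + 5*√(-8 + 5)) - 709)² = ((-51 - 85 + 3*√(-3) + 5*√(-3)) - 709)² = ((-51 - 85 + 3*(I*√3) + 5*(I*√3)) - 709)² = ((-51 - 85 + 3*I*√3 + 5*I*√3) - 709)² = ((-136 + 8*I*√3) - 709)² = (-845 + 8*I*√3)²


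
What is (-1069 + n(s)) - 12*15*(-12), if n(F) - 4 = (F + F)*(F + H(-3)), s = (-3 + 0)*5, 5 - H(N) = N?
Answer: 1305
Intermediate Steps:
H(N) = 5 - N
s = -15 (s = -3*5 = -15)
n(F) = 4 + 2*F*(8 + F) (n(F) = 4 + (F + F)*(F + (5 - 1*(-3))) = 4 + (2*F)*(F + (5 + 3)) = 4 + (2*F)*(F + 8) = 4 + (2*F)*(8 + F) = 4 + 2*F*(8 + F))
(-1069 + n(s)) - 12*15*(-12) = (-1069 + (4 + 2*(-15)² + 16*(-15))) - 12*15*(-12) = (-1069 + (4 + 2*225 - 240)) - 180*(-12) = (-1069 + (4 + 450 - 240)) + 2160 = (-1069 + 214) + 2160 = -855 + 2160 = 1305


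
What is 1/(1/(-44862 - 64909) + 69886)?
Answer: 109771/7671456105 ≈ 1.4309e-5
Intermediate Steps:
1/(1/(-44862 - 64909) + 69886) = 1/(1/(-109771) + 69886) = 1/(-1/109771 + 69886) = 1/(7671456105/109771) = 109771/7671456105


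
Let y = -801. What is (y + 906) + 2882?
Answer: 2987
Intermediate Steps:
(y + 906) + 2882 = (-801 + 906) + 2882 = 105 + 2882 = 2987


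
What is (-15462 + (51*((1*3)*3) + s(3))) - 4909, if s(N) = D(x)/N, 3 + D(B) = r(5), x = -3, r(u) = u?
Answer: -59734/3 ≈ -19911.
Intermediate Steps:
D(B) = 2 (D(B) = -3 + 5 = 2)
s(N) = 2/N
(-15462 + (51*((1*3)*3) + s(3))) - 4909 = (-15462 + (51*((1*3)*3) + 2/3)) - 4909 = (-15462 + (51*(3*3) + 2*(1/3))) - 4909 = (-15462 + (51*9 + 2/3)) - 4909 = (-15462 + (459 + 2/3)) - 4909 = (-15462 + 1379/3) - 4909 = -45007/3 - 4909 = -59734/3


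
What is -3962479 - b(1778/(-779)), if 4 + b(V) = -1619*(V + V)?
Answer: -3092525189/779 ≈ -3.9699e+6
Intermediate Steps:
b(V) = -4 - 3238*V (b(V) = -4 - 1619*(V + V) = -4 - 3238*V)
-3962479 - b(1778/(-779)) = -3962479 - (-4 - 5757164/(-779)) = -3962479 - (-4 - 5757164*(-1)/779) = -3962479 - (-4 - 3238*(-1778/779)) = -3962479 - (-4 + 5757164/779) = -3962479 - 1*5754048/779 = -3962479 - 5754048/779 = -3092525189/779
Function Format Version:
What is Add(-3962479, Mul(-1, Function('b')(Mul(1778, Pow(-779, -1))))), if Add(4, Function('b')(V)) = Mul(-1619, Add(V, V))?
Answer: Rational(-3092525189, 779) ≈ -3.9699e+6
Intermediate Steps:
Function('b')(V) = Add(-4, Mul(-3238, V)) (Function('b')(V) = Add(-4, Mul(-1619, Add(V, V))) = Add(-4, Mul(-1619, Mul(2, V))) = Add(-4, Mul(-3238, V)))
Add(-3962479, Mul(-1, Function('b')(Mul(1778, Pow(-779, -1))))) = Add(-3962479, Mul(-1, Add(-4, Mul(-3238, Mul(1778, Pow(-779, -1)))))) = Add(-3962479, Mul(-1, Add(-4, Mul(-3238, Mul(1778, Rational(-1, 779)))))) = Add(-3962479, Mul(-1, Add(-4, Mul(-3238, Rational(-1778, 779))))) = Add(-3962479, Mul(-1, Add(-4, Rational(5757164, 779)))) = Add(-3962479, Mul(-1, Rational(5754048, 779))) = Add(-3962479, Rational(-5754048, 779)) = Rational(-3092525189, 779)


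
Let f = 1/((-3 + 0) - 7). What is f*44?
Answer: -22/5 ≈ -4.4000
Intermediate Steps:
f = -⅒ (f = 1/(-3 - 7) = 1/(-10) = -⅒ ≈ -0.10000)
f*44 = -⅒*44 = -22/5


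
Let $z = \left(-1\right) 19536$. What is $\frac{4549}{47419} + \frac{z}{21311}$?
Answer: $- \frac{829433845}{1010546309} \approx -0.82078$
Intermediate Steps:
$z = -19536$
$\frac{4549}{47419} + \frac{z}{21311} = \frac{4549}{47419} - \frac{19536}{21311} = - \frac{829433845}{1010546309}$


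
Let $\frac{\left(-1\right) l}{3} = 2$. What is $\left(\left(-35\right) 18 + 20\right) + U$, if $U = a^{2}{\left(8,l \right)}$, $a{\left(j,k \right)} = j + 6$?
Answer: $-414$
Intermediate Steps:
$l = -6$ ($l = \left(-3\right) 2 = -6$)
$a{\left(j,k \right)} = 6 + j$
$U = 196$ ($U = \left(6 + 8\right)^{2} = 14^{2} = 196$)
$\left(\left(-35\right) 18 + 20\right) + U = \left(\left(-35\right) 18 + 20\right) + 196 = \left(-630 + 20\right) + 196 = -610 + 196 = -414$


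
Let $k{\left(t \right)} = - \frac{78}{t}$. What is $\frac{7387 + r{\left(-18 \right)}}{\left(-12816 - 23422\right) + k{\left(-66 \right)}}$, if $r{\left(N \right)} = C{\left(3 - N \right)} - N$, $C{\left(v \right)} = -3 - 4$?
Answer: $- \frac{81378}{398605} \approx -0.20416$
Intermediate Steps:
$C{\left(v \right)} = -7$
$r{\left(N \right)} = -7 - N$
$\frac{7387 + r{\left(-18 \right)}}{\left(-12816 - 23422\right) + k{\left(-66 \right)}} = \frac{7387 - -11}{\left(-12816 - 23422\right) - \frac{78}{-66}} = \frac{7387 + \left(-7 + 18\right)}{-36238 - - \frac{13}{11}} = \frac{7387 + 11}{-36238 + \frac{13}{11}} = \frac{7398}{- \frac{398605}{11}} = 7398 \left(- \frac{11}{398605}\right) = - \frac{81378}{398605}$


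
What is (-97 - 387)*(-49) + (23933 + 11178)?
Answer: 58827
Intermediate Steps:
(-97 - 387)*(-49) + (23933 + 11178) = -484*(-49) + 35111 = 23716 + 35111 = 58827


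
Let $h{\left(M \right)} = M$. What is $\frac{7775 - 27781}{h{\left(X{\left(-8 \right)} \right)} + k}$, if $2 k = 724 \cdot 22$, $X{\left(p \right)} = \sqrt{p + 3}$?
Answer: $- \frac{159327784}{63425301} + \frac{20006 i \sqrt{5}}{63425301} \approx -2.5121 + 0.00070531 i$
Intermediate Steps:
$X{\left(p \right)} = \sqrt{3 + p}$
$k = 7964$ ($k = \frac{724 \cdot 22}{2} = \frac{1}{2} \cdot 15928 = 7964$)
$\frac{7775 - 27781}{h{\left(X{\left(-8 \right)} \right)} + k} = \frac{7775 - 27781}{\sqrt{3 - 8} + 7964} = - \frac{20006}{\sqrt{-5} + 7964} = - \frac{20006}{i \sqrt{5} + 7964} = - \frac{20006}{7964 + i \sqrt{5}}$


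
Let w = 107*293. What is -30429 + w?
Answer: 922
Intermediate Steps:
w = 31351
-30429 + w = -30429 + 31351 = 922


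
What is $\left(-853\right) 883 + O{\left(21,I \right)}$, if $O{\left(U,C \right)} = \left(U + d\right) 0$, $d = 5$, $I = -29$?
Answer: $-753199$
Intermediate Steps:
$O{\left(U,C \right)} = 0$ ($O{\left(U,C \right)} = \left(U + 5\right) 0 = \left(5 + U\right) 0 = 0$)
$\left(-853\right) 883 + O{\left(21,I \right)} = \left(-853\right) 883 + 0 = -753199 + 0 = -753199$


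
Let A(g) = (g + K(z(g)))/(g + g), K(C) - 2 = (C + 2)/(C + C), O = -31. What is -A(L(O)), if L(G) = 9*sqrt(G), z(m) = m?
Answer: -1255/2511 + 5*I*sqrt(31)/1116 ≈ -0.4998 + 0.024945*I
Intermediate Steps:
K(C) = 2 + (2 + C)/(2*C) (K(C) = 2 + (C + 2)/(C + C) = 2 + (2 + C)/((2*C)) = 2 + (2 + C)*(1/(2*C)) = 2 + (2 + C)/(2*C))
A(g) = (5/2 + g + 1/g)/(2*g) (A(g) = (g + (5/2 + 1/g))/(g + g) = (5/2 + g + 1/g)/((2*g)) = (5/2 + g + 1/g)*(1/(2*g)) = (5/2 + g + 1/g)/(2*g))
-A(L(O)) = -(2 + 2*(9*sqrt(-31))**2 + 5*(9*sqrt(-31)))/(4*(9*sqrt(-31))**2) = -(2 + 2*(9*(I*sqrt(31)))**2 + 5*(9*(I*sqrt(31))))/(4*(9*(I*sqrt(31)))**2) = -(2 + 2*(9*I*sqrt(31))**2 + 5*(9*I*sqrt(31)))/(4*(9*I*sqrt(31))**2) = -(-1)*(2 + 2*(-2511) + 45*I*sqrt(31))/(4*2511) = -(-1)*(2 - 5022 + 45*I*sqrt(31))/(4*2511) = -(-1)*(-5020 + 45*I*sqrt(31))/(4*2511) = -(1255/2511 - 5*I*sqrt(31)/1116) = -1255/2511 + 5*I*sqrt(31)/1116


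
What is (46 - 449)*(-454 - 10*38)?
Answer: 336102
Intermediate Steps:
(46 - 449)*(-454 - 10*38) = -403*(-454 - 380) = -403*(-834) = 336102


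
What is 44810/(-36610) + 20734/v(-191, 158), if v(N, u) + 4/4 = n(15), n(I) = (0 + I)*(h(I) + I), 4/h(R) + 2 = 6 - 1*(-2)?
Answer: 37429310/428337 ≈ 87.383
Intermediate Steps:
h(R) = 2/3 (h(R) = 4/(-2 + (6 - 1*(-2))) = 4/(-2 + (6 + 2)) = 4/(-2 + 8) = 4/6 = 4*(1/6) = 2/3)
n(I) = I*(2/3 + I) (n(I) = (0 + I)*(2/3 + I) = I*(2/3 + I))
v(N, u) = 234 (v(N, u) = -1 + (1/3)*15*(2 + 3*15) = -1 + (1/3)*15*(2 + 45) = -1 + (1/3)*15*47 = -1 + 235 = 234)
44810/(-36610) + 20734/v(-191, 158) = 44810/(-36610) + 20734/234 = 44810*(-1/36610) + 20734*(1/234) = -4481/3661 + 10367/117 = 37429310/428337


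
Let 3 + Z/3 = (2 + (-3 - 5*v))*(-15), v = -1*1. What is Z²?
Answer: 35721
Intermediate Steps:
v = -1
Z = -189 (Z = -9 + 3*((2 + (-3 - 5*(-1)))*(-15)) = -9 + 3*((2 + (-3 + 5))*(-15)) = -9 + 3*((2 + 2)*(-15)) = -9 + 3*(4*(-15)) = -9 + 3*(-60) = -9 - 180 = -189)
Z² = (-189)² = 35721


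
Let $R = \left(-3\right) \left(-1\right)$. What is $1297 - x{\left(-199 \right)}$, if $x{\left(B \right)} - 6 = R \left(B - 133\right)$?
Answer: $2287$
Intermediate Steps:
$R = 3$
$x{\left(B \right)} = -393 + 3 B$ ($x{\left(B \right)} = 6 + 3 \left(B - 133\right) = 6 + 3 \left(-133 + B\right) = 6 + \left(-399 + 3 B\right) = -393 + 3 B$)
$1297 - x{\left(-199 \right)} = 1297 - \left(-393 + 3 \left(-199\right)\right) = 1297 - \left(-393 - 597\right) = 1297 - -990 = 1297 + 990 = 2287$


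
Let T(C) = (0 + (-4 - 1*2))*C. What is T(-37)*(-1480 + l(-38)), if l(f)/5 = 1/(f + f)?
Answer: -12485835/38 ≈ -3.2857e+5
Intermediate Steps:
T(C) = -6*C (T(C) = (0 + (-4 - 2))*C = (0 - 6)*C = -6*C)
l(f) = 5/(2*f) (l(f) = 5/(f + f) = 5/((2*f)) = 5*(1/(2*f)) = 5/(2*f))
T(-37)*(-1480 + l(-38)) = (-6*(-37))*(-1480 + (5/2)/(-38)) = 222*(-1480 + (5/2)*(-1/38)) = 222*(-1480 - 5/76) = 222*(-112485/76) = -12485835/38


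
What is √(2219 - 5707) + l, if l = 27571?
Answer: 27571 + 4*I*√218 ≈ 27571.0 + 59.059*I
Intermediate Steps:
√(2219 - 5707) + l = √(2219 - 5707) + 27571 = √(-3488) + 27571 = 4*I*√218 + 27571 = 27571 + 4*I*√218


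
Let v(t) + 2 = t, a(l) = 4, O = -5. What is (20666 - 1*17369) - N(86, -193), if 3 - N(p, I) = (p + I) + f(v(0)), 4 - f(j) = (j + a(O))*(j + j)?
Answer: 3199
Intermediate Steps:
v(t) = -2 + t
f(j) = 4 - 2*j*(4 + j) (f(j) = 4 - (j + 4)*(j + j) = 4 - (4 + j)*2*j = 4 - 2*j*(4 + j))
N(p, I) = -9 - I - p (N(p, I) = 3 - ((p + I) + (4 - 8*(-2 + 0) - 2*(-2 + 0)**2)) = 3 - ((I + p) + (4 - 8*(-2) - 2*(-2)**2)) = 3 - ((I + p) + (4 + 16 - 2*4)) = 3 - ((I + p) + (4 + 16 - 8)) = 3 - ((I + p) + 12) = 3 - (12 + I + p) = 3 + (-12 - I - p) = -9 - I - p)
(20666 - 1*17369) - N(86, -193) = (20666 - 1*17369) - (-9 - 1*(-193) - 1*86) = (20666 - 17369) - (-9 + 193 - 86) = 3297 - 1*98 = 3297 - 98 = 3199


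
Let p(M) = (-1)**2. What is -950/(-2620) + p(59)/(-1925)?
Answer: 182613/504350 ≈ 0.36208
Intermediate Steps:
p(M) = 1
-950/(-2620) + p(59)/(-1925) = -950/(-2620) + 1/(-1925) = -950*(-1/2620) + 1*(-1/1925) = 95/262 - 1/1925 = 182613/504350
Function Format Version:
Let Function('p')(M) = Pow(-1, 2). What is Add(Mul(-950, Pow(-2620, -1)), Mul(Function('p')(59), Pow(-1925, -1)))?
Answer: Rational(182613, 504350) ≈ 0.36208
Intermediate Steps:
Function('p')(M) = 1
Add(Mul(-950, Pow(-2620, -1)), Mul(Function('p')(59), Pow(-1925, -1))) = Add(Mul(-950, Pow(-2620, -1)), Mul(1, Pow(-1925, -1))) = Add(Mul(-950, Rational(-1, 2620)), Mul(1, Rational(-1, 1925))) = Add(Rational(95, 262), Rational(-1, 1925)) = Rational(182613, 504350)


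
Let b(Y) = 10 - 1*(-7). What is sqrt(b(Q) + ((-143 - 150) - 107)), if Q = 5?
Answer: I*sqrt(383) ≈ 19.57*I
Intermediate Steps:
b(Y) = 17 (b(Y) = 10 + 7 = 17)
sqrt(b(Q) + ((-143 - 150) - 107)) = sqrt(17 + ((-143 - 150) - 107)) = sqrt(17 + (-293 - 107)) = sqrt(17 - 400) = sqrt(-383) = I*sqrt(383)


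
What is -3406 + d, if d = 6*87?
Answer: -2884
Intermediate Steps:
d = 522
-3406 + d = -3406 + 522 = -2884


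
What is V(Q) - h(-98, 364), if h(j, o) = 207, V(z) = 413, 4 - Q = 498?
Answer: 206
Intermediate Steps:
Q = -494 (Q = 4 - 1*498 = 4 - 498 = -494)
V(Q) - h(-98, 364) = 413 - 1*207 = 413 - 207 = 206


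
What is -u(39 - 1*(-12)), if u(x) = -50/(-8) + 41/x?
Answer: -1439/204 ≈ -7.0539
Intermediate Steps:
u(x) = 25/4 + 41/x (u(x) = -50*(-⅛) + 41/x = 25/4 + 41/x)
-u(39 - 1*(-12)) = -(25/4 + 41/(39 - 1*(-12))) = -(25/4 + 41/(39 + 12)) = -(25/4 + 41/51) = -1*1439/204 = -1439/204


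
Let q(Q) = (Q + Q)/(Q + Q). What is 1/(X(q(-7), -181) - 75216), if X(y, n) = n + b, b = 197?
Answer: -1/75200 ≈ -1.3298e-5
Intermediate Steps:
q(Q) = 1 (q(Q) = (2*Q)/((2*Q)) = (2*Q)*(1/(2*Q)) = 1)
X(y, n) = 197 + n (X(y, n) = n + 197 = 197 + n)
1/(X(q(-7), -181) - 75216) = 1/((197 - 181) - 75216) = 1/(16 - 75216) = 1/(-75200) = -1/75200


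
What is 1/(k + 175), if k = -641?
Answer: -1/466 ≈ -0.0021459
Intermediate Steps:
1/(k + 175) = 1/(-641 + 175) = 1/(-466) = -1/466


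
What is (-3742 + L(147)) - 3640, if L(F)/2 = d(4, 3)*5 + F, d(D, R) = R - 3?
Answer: -7088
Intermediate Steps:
d(D, R) = -3 + R
L(F) = 2*F (L(F) = 2*((-3 + 3)*5 + F) = 2*(0*5 + F) = 2*(0 + F) = 2*F)
(-3742 + L(147)) - 3640 = (-3742 + 2*147) - 3640 = (-3742 + 294) - 3640 = -3448 - 3640 = -7088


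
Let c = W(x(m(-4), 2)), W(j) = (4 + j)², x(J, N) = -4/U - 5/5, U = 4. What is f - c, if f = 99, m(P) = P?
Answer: 95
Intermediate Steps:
x(J, N) = -2 (x(J, N) = -4/4 - 5/5 = -4*¼ - 5*⅕ = -1 - 1 = -2)
c = 4 (c = (4 - 2)² = 2² = 4)
f - c = 99 - 1*4 = 99 - 4 = 95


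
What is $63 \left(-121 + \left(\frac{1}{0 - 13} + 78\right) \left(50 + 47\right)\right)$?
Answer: $\frac{6091344}{13} \approx 4.6857 \cdot 10^{5}$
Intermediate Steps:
$63 \left(-121 + \left(\frac{1}{0 - 13} + 78\right) \left(50 + 47\right)\right) = 63 \left(-121 + \left(\frac{1}{-13} + 78\right) 97\right) = 63 \left(-121 + \left(- \frac{1}{13} + 78\right) 97\right) = 63 \left(-121 + \frac{1013}{13} \cdot 97\right) = 63 \left(-121 + \frac{98261}{13}\right) = 63 \cdot \frac{96688}{13} = \frac{6091344}{13}$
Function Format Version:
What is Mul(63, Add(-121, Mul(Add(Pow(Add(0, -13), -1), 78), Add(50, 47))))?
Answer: Rational(6091344, 13) ≈ 4.6857e+5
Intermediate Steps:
Mul(63, Add(-121, Mul(Add(Pow(Add(0, -13), -1), 78), Add(50, 47)))) = Mul(63, Add(-121, Mul(Add(Pow(-13, -1), 78), 97))) = Mul(63, Add(-121, Mul(Add(Rational(-1, 13), 78), 97))) = Mul(63, Add(-121, Mul(Rational(1013, 13), 97))) = Mul(63, Add(-121, Rational(98261, 13))) = Mul(63, Rational(96688, 13)) = Rational(6091344, 13)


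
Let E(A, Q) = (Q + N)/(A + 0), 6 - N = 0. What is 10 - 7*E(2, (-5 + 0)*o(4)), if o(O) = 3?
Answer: 83/2 ≈ 41.500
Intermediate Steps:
N = 6 (N = 6 - 1*0 = 6 + 0 = 6)
E(A, Q) = (6 + Q)/A (E(A, Q) = (Q + 6)/(A + 0) = (6 + Q)/A)
10 - 7*E(2, (-5 + 0)*o(4)) = 10 - 7*(6 + (-5 + 0)*3)/2 = 10 - 7*(6 - 5*3)/2 = 10 - 7*(6 - 15)/2 = 10 - 7*(-9)/2 = 10 - 7*(-9/2) = 10 + 63/2 = 83/2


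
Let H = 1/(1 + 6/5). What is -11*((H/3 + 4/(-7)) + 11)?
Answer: -2444/21 ≈ -116.38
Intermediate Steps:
H = 5/11 (H = 1/(1 + 6*(1/5)) = 1/(1 + 6/5) = 1/(11/5) = 5/11 ≈ 0.45455)
-11*((H/3 + 4/(-7)) + 11) = -11*(((5/11)/3 + 4/(-7)) + 11) = -11*(((5/11)*(1/3) + 4*(-1/7)) + 11) = -11*((5/33 - 4/7) + 11) = -11*(-97/231 + 11) = -11*2444/231 = -2444/21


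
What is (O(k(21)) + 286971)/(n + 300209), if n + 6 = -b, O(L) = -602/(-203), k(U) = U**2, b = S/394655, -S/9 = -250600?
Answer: 656883120095/687151285477 ≈ 0.95595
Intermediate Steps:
S = 2255400 (S = -9*(-250600) = 2255400)
b = 451080/78931 (b = 2255400/394655 = 2255400*(1/394655) = 451080/78931 ≈ 5.7149)
O(L) = 86/29 (O(L) = -602*(-1/203) = 86/29)
n = -924666/78931 (n = -6 - 1*451080/78931 = -6 - 451080/78931 = -924666/78931 ≈ -11.715)
(O(k(21)) + 286971)/(n + 300209) = (86/29 + 286971)/(-924666/78931 + 300209) = 8322245/(29*(23694871913/78931)) = (8322245/29)*(78931/23694871913) = 656883120095/687151285477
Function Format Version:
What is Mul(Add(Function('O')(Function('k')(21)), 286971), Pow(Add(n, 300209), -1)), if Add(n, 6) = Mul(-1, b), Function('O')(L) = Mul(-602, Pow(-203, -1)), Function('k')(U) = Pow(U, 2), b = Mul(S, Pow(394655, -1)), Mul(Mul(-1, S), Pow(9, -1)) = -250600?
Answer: Rational(656883120095, 687151285477) ≈ 0.95595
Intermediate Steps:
S = 2255400 (S = Mul(-9, -250600) = 2255400)
b = Rational(451080, 78931) (b = Mul(2255400, Pow(394655, -1)) = Mul(2255400, Rational(1, 394655)) = Rational(451080, 78931) ≈ 5.7149)
Function('O')(L) = Rational(86, 29) (Function('O')(L) = Mul(-602, Rational(-1, 203)) = Rational(86, 29))
n = Rational(-924666, 78931) (n = Add(-6, Mul(-1, Rational(451080, 78931))) = Add(-6, Rational(-451080, 78931)) = Rational(-924666, 78931) ≈ -11.715)
Mul(Add(Function('O')(Function('k')(21)), 286971), Pow(Add(n, 300209), -1)) = Mul(Add(Rational(86, 29), 286971), Pow(Add(Rational(-924666, 78931), 300209), -1)) = Mul(Rational(8322245, 29), Pow(Rational(23694871913, 78931), -1)) = Mul(Rational(8322245, 29), Rational(78931, 23694871913)) = Rational(656883120095, 687151285477)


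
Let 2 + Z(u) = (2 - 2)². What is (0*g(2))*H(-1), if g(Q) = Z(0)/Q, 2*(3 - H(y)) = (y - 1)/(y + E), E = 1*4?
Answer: 0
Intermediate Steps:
E = 4
Z(u) = -2 (Z(u) = -2 + (2 - 2)² = -2 + 0² = -2 + 0 = -2)
H(y) = 3 - (-1 + y)/(2*(4 + y)) (H(y) = 3 - (y - 1)/(2*(y + 4)) = 3 - (-1 + y)/(2*(4 + y)))
g(Q) = -2/Q
(0*g(2))*H(-1) = (0*(-2/2))*(5*(5 - 1)/(2*(4 - 1))) = (0*(-2*½))*((5/2)*4/3) = (0*(-1))*((5/2)*(⅓)*4) = 0*(10/3) = 0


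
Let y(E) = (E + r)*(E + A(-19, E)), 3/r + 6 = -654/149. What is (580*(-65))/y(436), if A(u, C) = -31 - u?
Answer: -2431650/11915831 ≈ -0.20407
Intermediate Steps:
r = -149/516 (r = 3/(-6 - 654/149) = 3/(-1548/149) = 3*(-149/1548) = -149/516 ≈ -0.28876)
y(E) = (-12 + E)*(-149/516 + E) (y(E) = (E - 149/516)*(E + (-31 - 1*(-19))) = (-149/516 + E)*(E + (-31 + 19)) = (-149/516 + E)*(E - 12) = (-149/516 + E)*(-12 + E) = (-12 + E)*(-149/516 + E))
(580*(-65))/y(436) = (580*(-65))/(149/43 + 436**2 - 6341/516*436) = -37700/(149/43 + 190096 - 691169/129) = -37700/23831662/129 = -37700*129/23831662 = -2431650/11915831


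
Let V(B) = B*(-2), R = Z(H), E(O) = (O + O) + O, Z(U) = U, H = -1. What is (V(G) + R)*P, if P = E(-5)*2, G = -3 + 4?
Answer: 90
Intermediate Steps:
G = 1
E(O) = 3*O (E(O) = 2*O + O = 3*O)
R = -1
V(B) = -2*B
P = -30 (P = (3*(-5))*2 = -15*2 = -30)
(V(G) + R)*P = (-2*1 - 1)*(-30) = (-2 - 1)*(-30) = -3*(-30) = 90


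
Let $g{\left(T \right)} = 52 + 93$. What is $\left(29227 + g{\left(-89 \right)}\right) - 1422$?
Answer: $27950$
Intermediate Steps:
$g{\left(T \right)} = 145$
$\left(29227 + g{\left(-89 \right)}\right) - 1422 = \left(29227 + 145\right) - 1422 = 29372 - 1422 = 27950$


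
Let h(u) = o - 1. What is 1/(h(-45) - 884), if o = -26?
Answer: -1/911 ≈ -0.0010977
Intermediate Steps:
h(u) = -27 (h(u) = -26 - 1 = -27)
1/(h(-45) - 884) = 1/(-27 - 884) = 1/(-911) = -1/911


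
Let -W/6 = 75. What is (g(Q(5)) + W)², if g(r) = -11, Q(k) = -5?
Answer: 212521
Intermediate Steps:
W = -450 (W = -6*75 = -450)
(g(Q(5)) + W)² = (-11 - 450)² = (-461)² = 212521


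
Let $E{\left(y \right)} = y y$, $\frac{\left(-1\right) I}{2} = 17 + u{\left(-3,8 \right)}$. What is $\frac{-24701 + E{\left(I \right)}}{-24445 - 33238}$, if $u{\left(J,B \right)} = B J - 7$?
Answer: $\frac{23917}{57683} \approx 0.41463$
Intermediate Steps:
$u{\left(J,B \right)} = -7 + B J$
$I = 28$ ($I = - 2 \left(17 + \left(-7 + 8 \left(-3\right)\right)\right) = - 2 \left(17 - 31\right) = \left(-2\right) \left(-14\right) = 28$)
$E{\left(y \right)} = y^{2}$
$\frac{-24701 + E{\left(I \right)}}{-24445 - 33238} = \frac{-24701 + 28^{2}}{-24445 - 33238} = \frac{-24701 + 784}{-57683} = \left(-23917\right) \left(- \frac{1}{57683}\right) = \frac{23917}{57683}$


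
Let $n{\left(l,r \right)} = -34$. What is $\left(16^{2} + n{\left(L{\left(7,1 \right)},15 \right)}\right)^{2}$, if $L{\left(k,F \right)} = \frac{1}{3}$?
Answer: $49284$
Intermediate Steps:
$L{\left(k,F \right)} = \frac{1}{3}$
$\left(16^{2} + n{\left(L{\left(7,1 \right)},15 \right)}\right)^{2} = \left(16^{2} - 34\right)^{2} = \left(256 - 34\right)^{2} = 222^{2} = 49284$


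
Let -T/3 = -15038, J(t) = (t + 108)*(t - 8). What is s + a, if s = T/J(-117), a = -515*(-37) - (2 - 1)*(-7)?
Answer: 7163288/375 ≈ 19102.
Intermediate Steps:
J(t) = (-8 + t)*(108 + t) (J(t) = (108 + t)*(-8 + t) = (-8 + t)*(108 + t))
T = 45114 (T = -3*(-15038) = 45114)
a = 19062 (a = 19055 - (-7) = 19055 - 1*(-7) = 19055 + 7 = 19062)
s = 15038/375 (s = 45114/(-864 + (-117)² + 100*(-117)) = 45114/(-864 + 13689 - 11700) = 45114/1125 = 45114*(1/1125) = 15038/375 ≈ 40.101)
s + a = 15038/375 + 19062 = 7163288/375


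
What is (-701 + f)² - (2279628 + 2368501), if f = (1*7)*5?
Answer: -4204573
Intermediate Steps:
f = 35 (f = 7*5 = 35)
(-701 + f)² - (2279628 + 2368501) = (-701 + 35)² - (2279628 + 2368501) = (-666)² - 1*4648129 = 443556 - 4648129 = -4204573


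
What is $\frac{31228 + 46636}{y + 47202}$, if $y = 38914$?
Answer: $\frac{19466}{21529} \approx 0.90418$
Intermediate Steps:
$\frac{31228 + 46636}{y + 47202} = \frac{31228 + 46636}{38914 + 47202} = \frac{77864}{86116} = 77864 \cdot \frac{1}{86116} = \frac{19466}{21529}$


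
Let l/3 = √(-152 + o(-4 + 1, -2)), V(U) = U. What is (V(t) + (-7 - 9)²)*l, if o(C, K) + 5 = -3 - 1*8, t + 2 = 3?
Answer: 1542*I*√42 ≈ 9993.3*I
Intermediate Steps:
t = 1 (t = -2 + 3 = 1)
o(C, K) = -16 (o(C, K) = -5 + (-3 - 1*8) = -5 + (-3 - 8) = -5 - 11 = -16)
l = 6*I*√42 (l = 3*√(-152 - 16) = 3*√(-168) = 3*(2*I*√42) = 6*I*√42 ≈ 38.884*I)
(V(t) + (-7 - 9)²)*l = (1 + (-7 - 9)²)*(6*I*√42) = (1 + (-16)²)*(6*I*√42) = (1 + 256)*(6*I*√42) = 257*(6*I*√42) = 1542*I*√42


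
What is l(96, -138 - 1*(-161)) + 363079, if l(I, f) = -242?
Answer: 362837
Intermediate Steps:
l(96, -138 - 1*(-161)) + 363079 = -242 + 363079 = 362837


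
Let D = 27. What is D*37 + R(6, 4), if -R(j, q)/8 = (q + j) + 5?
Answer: 879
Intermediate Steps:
R(j, q) = -40 - 8*j - 8*q (R(j, q) = -8*((q + j) + 5) = -8*((j + q) + 5) = -8*(5 + j + q) = -40 - 8*j - 8*q)
D*37 + R(6, 4) = 27*37 + (-40 - 8*6 - 8*4) = 999 + (-40 - 48 - 32) = 999 - 120 = 879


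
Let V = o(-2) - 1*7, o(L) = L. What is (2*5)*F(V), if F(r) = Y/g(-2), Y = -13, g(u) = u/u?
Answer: -130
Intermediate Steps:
g(u) = 1
V = -9 (V = -2 - 1*7 = -2 - 7 = -9)
F(r) = -13 (F(r) = -13/1 = -13*1 = -13)
(2*5)*F(V) = (2*5)*(-13) = 10*(-13) = -130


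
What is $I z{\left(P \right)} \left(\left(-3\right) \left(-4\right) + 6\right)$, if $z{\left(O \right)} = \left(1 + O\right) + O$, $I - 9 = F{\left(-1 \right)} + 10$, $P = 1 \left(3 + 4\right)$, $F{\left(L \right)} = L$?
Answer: $4860$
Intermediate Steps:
$P = 7$ ($P = 1 \cdot 7 = 7$)
$I = 18$ ($I = 9 + \left(-1 + 10\right) = 9 + 9 = 18$)
$z{\left(O \right)} = 1 + 2 O$
$I z{\left(P \right)} \left(\left(-3\right) \left(-4\right) + 6\right) = 18 \left(1 + 2 \cdot 7\right) \left(\left(-3\right) \left(-4\right) + 6\right) = 18 \left(1 + 14\right) \left(12 + 6\right) = 18 \cdot 15 \cdot 18 = 270 \cdot 18 = 4860$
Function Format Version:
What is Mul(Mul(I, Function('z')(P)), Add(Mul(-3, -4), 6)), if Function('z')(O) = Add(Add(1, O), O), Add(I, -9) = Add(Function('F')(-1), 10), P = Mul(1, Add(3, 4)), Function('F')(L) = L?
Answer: 4860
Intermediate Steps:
P = 7 (P = Mul(1, 7) = 7)
I = 18 (I = Add(9, Add(-1, 10)) = Add(9, 9) = 18)
Function('z')(O) = Add(1, Mul(2, O))
Mul(Mul(I, Function('z')(P)), Add(Mul(-3, -4), 6)) = Mul(Mul(18, Add(1, Mul(2, 7))), Add(Mul(-3, -4), 6)) = Mul(Mul(18, Add(1, 14)), Add(12, 6)) = Mul(Mul(18, 15), 18) = Mul(270, 18) = 4860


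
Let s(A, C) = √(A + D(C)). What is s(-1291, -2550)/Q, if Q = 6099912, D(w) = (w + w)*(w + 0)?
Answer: √13003709/6099912 ≈ 0.00059117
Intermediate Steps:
D(w) = 2*w² (D(w) = (2*w)*w = 2*w²)
s(A, C) = √(A + 2*C²)
s(-1291, -2550)/Q = √(-1291 + 2*(-2550)²)/6099912 = √(-1291 + 2*6502500)*(1/6099912) = √(-1291 + 13005000)*(1/6099912) = √13003709*(1/6099912) = √13003709/6099912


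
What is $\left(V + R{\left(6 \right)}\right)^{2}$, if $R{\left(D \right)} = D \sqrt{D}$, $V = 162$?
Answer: $26460 + 1944 \sqrt{6} \approx 31222.0$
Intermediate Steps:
$R{\left(D \right)} = D^{\frac{3}{2}}$
$\left(V + R{\left(6 \right)}\right)^{2} = \left(162 + 6^{\frac{3}{2}}\right)^{2} = \left(162 + 6 \sqrt{6}\right)^{2}$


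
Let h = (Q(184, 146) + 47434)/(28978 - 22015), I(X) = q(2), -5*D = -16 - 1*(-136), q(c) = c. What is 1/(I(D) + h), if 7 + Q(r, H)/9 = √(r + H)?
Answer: 426811011/3757295479 - 62667*√330/3757295479 ≈ 0.11329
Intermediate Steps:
D = -24 (D = -(-16 - 1*(-136))/5 = -(-16 + 136)/5 = -⅕*120 = -24)
I(X) = 2
Q(r, H) = -63 + 9*√(H + r) (Q(r, H) = -63 + 9*√(r + H) = -63 + 9*√(H + r))
h = 47371/6963 + 3*√330/2321 (h = ((-63 + 9*√(146 + 184)) + 47434)/(28978 - 22015) = ((-63 + 9*√330) + 47434)/6963 = (47371 + 9*√330)*(1/6963) = 47371/6963 + 3*√330/2321 ≈ 6.8267)
1/(I(D) + h) = 1/(2 + (47371/6963 + 3*√330/2321)) = 1/(61297/6963 + 3*√330/2321)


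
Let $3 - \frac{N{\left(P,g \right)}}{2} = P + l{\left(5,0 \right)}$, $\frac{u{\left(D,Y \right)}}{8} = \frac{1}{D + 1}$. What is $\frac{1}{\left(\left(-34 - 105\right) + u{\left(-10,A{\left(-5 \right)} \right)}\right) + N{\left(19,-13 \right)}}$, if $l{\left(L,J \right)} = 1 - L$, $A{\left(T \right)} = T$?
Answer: $- \frac{9}{1475} \approx -0.0061017$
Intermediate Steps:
$u{\left(D,Y \right)} = \frac{8}{1 + D}$ ($u{\left(D,Y \right)} = \frac{8}{D + 1} = \frac{8}{1 + D}$)
$N{\left(P,g \right)} = 14 - 2 P$ ($N{\left(P,g \right)} = 6 - 2 \left(P + \left(1 - 5\right)\right) = 6 - 2 \left(P - 4\right) = 6 - 2 \left(-4 + P\right) = 6 - \left(-8 + 2 P\right) = 14 - 2 P$)
$\frac{1}{\left(\left(-34 - 105\right) + u{\left(-10,A{\left(-5 \right)} \right)}\right) + N{\left(19,-13 \right)}} = \frac{1}{\left(\left(-34 - 105\right) + \frac{8}{1 - 10}\right) + \left(14 - 38\right)} = \frac{1}{\left(-139 + \frac{8}{-9}\right) + \left(14 - 38\right)} = \frac{1}{\left(-139 + 8 \left(- \frac{1}{9}\right)\right) - 24} = \frac{1}{\left(-139 - \frac{8}{9}\right) - 24} = \frac{1}{- \frac{1259}{9} - 24} = \frac{1}{- \frac{1475}{9}} = - \frac{9}{1475}$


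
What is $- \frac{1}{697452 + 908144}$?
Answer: $- \frac{1}{1605596} \approx -6.2282 \cdot 10^{-7}$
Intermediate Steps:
$- \frac{1}{697452 + 908144} = - \frac{1}{1605596}$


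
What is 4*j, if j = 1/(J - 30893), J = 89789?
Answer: 1/14724 ≈ 6.7916e-5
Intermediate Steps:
j = 1/58896 (j = 1/(89789 - 30893) = 1/58896 ≈ 1.6979e-5)
4*j = 4*(1/58896) = 1/14724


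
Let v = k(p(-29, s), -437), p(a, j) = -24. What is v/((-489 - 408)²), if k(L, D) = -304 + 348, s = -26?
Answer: 44/804609 ≈ 5.4685e-5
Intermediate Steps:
k(L, D) = 44
v = 44
v/((-489 - 408)²) = 44/((-489 - 408)²) = 44/((-897)²) = 44/804609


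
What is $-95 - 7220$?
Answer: $-7315$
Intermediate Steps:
$-95 - 7220 = -7315$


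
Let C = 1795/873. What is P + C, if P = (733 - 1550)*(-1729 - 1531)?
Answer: 2325167455/873 ≈ 2.6634e+6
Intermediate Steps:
P = 2663420 (P = -817*(-3260) = 2663420)
C = 1795/873 (C = 1795*(1/873) = 1795/873 ≈ 2.0561)
P + C = 2663420 + 1795/873 = 2325167455/873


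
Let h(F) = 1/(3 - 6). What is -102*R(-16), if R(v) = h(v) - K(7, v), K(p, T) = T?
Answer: -1598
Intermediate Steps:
h(F) = -1/3 (h(F) = 1/(-3) = -1/3)
R(v) = -1/3 - v
-102*R(-16) = -102*(-1/3 - 1*(-16)) = -102*(-1/3 + 16) = -102*47/3 = -1598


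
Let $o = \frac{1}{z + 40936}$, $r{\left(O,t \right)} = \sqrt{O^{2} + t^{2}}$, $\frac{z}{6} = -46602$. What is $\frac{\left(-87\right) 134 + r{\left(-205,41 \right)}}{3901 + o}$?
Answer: $- \frac{2782484808}{931075075} + \frac{9785716 \sqrt{26}}{931075075} \approx -2.9349$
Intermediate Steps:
$z = -279612$ ($z = 6 \left(-46602\right) = -279612$)
$o = - \frac{1}{238676}$ ($o = \frac{1}{-279612 + 40936} = \frac{1}{-238676} = - \frac{1}{238676} \approx -4.1898 \cdot 10^{-6}$)
$\frac{\left(-87\right) 134 + r{\left(-205,41 \right)}}{3901 + o} = \frac{\left(-87\right) 134 + \sqrt{\left(-205\right)^{2} + 41^{2}}}{3901 - \frac{1}{238676}} = \frac{-11658 + \sqrt{42025 + 1681}}{\frac{931075075}{238676}} = \left(-11658 + \sqrt{43706}\right) \frac{238676}{931075075} = \left(-11658 + 41 \sqrt{26}\right) \frac{238676}{931075075} = - \frac{2782484808}{931075075} + \frac{9785716 \sqrt{26}}{931075075}$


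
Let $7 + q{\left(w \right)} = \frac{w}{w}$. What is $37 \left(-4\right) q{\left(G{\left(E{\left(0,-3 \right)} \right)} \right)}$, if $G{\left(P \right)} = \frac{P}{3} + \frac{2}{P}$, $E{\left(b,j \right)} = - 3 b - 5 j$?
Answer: $888$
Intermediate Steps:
$E{\left(b,j \right)} = - 5 j - 3 b$
$G{\left(P \right)} = \frac{2}{P} + \frac{P}{3}$ ($G{\left(P \right)} = P \frac{1}{3} + \frac{2}{P} = \frac{P}{3} + \frac{2}{P} = \frac{2}{P} + \frac{P}{3}$)
$q{\left(w \right)} = -6$ ($q{\left(w \right)} = -7 + \frac{w}{w} = -7 + 1 = -6$)
$37 \left(-4\right) q{\left(G{\left(E{\left(0,-3 \right)} \right)} \right)} = 37 \left(-4\right) \left(-6\right) = \left(-148\right) \left(-6\right) = 888$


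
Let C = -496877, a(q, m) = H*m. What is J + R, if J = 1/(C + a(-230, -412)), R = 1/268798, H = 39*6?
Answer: 324487/159473821430 ≈ 2.0347e-6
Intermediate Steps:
H = 234
R = 1/268798 ≈ 3.7203e-6
a(q, m) = 234*m
J = -1/593285 (J = 1/(-496877 + 234*(-412)) = 1/(-496877 - 96408) = 1/(-593285) = -1/593285 ≈ -1.6855e-6)
J + R = -1/593285 + 1/268798 = 324487/159473821430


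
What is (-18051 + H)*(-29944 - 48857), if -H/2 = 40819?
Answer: 7855592889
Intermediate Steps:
H = -81638 (H = -2*40819 = -81638)
(-18051 + H)*(-29944 - 48857) = (-18051 - 81638)*(-29944 - 48857) = -99689*(-78801) = 7855592889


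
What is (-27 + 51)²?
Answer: 576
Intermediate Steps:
(-27 + 51)² = 24² = 576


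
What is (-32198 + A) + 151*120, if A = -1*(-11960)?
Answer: -2118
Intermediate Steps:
A = 11960
(-32198 + A) + 151*120 = (-32198 + 11960) + 151*120 = -20238 + 18120 = -2118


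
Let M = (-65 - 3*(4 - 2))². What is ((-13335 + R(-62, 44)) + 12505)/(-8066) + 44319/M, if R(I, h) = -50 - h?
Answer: 181067469/20330353 ≈ 8.9063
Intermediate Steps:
M = 5041 (M = (-65 - 3*2)² = (-65 - 6)² = (-71)² = 5041)
((-13335 + R(-62, 44)) + 12505)/(-8066) + 44319/M = ((-13335 + (-50 - 1*44)) + 12505)/(-8066) + 44319/5041 = ((-13335 + (-50 - 44)) + 12505)*(-1/8066) + 44319*(1/5041) = ((-13335 - 94) + 12505)*(-1/8066) + 44319/5041 = (-13429 + 12505)*(-1/8066) + 44319/5041 = -924*(-1/8066) + 44319/5041 = 462/4033 + 44319/5041 = 181067469/20330353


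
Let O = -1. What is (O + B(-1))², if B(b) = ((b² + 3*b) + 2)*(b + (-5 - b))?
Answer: 1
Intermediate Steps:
B(b) = -10 - 15*b - 5*b² (B(b) = (2 + b² + 3*b)*(-5) = -10 - 15*b - 5*b²)
(O + B(-1))² = (-1 + (-10 - 15*(-1) - 5*(-1)²))² = (-1 + (-10 + 15 - 5*1))² = (-1 + (-10 + 15 - 5))² = (-1 + 0)² = (-1)² = 1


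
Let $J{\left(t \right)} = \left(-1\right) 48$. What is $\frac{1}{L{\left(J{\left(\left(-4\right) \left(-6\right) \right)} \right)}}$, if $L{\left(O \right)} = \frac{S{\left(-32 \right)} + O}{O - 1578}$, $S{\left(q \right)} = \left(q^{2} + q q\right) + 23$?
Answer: $- \frac{1626}{2023} \approx -0.80376$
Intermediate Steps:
$J{\left(t \right)} = -48$
$S{\left(q \right)} = 23 + 2 q^{2}$ ($S{\left(q \right)} = \left(q^{2} + q^{2}\right) + 23 = 2 q^{2} + 23 = 23 + 2 q^{2}$)
$L{\left(O \right)} = \frac{2071 + O}{-1578 + O}$ ($L{\left(O \right)} = \frac{\left(23 + 2 \left(-32\right)^{2}\right) + O}{O - 1578} = \frac{\left(23 + 2 \cdot 1024\right) + O}{-1578 + O} = \frac{\left(23 + 2048\right) + O}{-1578 + O} = \frac{2071 + O}{-1578 + O}$)
$\frac{1}{L{\left(J{\left(\left(-4\right) \left(-6\right) \right)} \right)}} = \frac{1}{\frac{1}{-1578 - 48} \left(2071 - 48\right)} = \frac{1}{\frac{1}{-1626} \cdot 2023} = \frac{1}{\left(- \frac{1}{1626}\right) 2023} = \frac{1}{- \frac{2023}{1626}} = - \frac{1626}{2023}$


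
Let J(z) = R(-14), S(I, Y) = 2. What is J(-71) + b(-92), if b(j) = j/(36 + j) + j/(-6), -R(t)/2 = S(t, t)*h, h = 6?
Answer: -295/42 ≈ -7.0238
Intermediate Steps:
R(t) = -24 (R(t) = -4*6 = -2*12 = -24)
J(z) = -24
b(j) = -j/6 + j/(36 + j) (b(j) = j/(36 + j) + j*(-⅙) = j/(36 + j) - j/6 = -j/6 + j/(36 + j))
J(-71) + b(-92) = -24 - 1*(-92)*(30 - 92)/(216 + 6*(-92)) = -24 - 1*(-92)*(-62)/(216 - 552) = -24 - 1*(-92)*(-62)/(-336) = -24 - 1*(-92)*(-1/336)*(-62) = -24 + 713/42 = -295/42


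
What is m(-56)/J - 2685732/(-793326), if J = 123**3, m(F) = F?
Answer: 832957603898/246045695607 ≈ 3.3854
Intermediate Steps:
J = 1860867
m(-56)/J - 2685732/(-793326) = -56/1860867 - 2685732/(-793326) = -56*1/1860867 - 2685732*(-1/793326) = -56/1860867 + 447622/132221 = 832957603898/246045695607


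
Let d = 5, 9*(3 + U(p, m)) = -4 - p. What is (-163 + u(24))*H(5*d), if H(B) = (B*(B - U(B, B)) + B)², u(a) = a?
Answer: -7306187500/81 ≈ -9.0200e+7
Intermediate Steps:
U(p, m) = -31/9 - p/9 (U(p, m) = -3 + (-4 - p)/9 = -3 + (-4/9 - p/9) = -31/9 - p/9)
H(B) = (B + B*(31/9 + 10*B/9))² (H(B) = (B*(B - (-31/9 - B/9)) + B)² = (B*(B + (31/9 + B/9)) + B)² = (B*(31/9 + 10*B/9) + B)² = (B + B*(31/9 + 10*B/9))²)
(-163 + u(24))*H(5*d) = (-163 + 24)*(100*(5*5)²*(4 + 5*5)²/81) = -13900*25²*(4 + 25)²/81 = -13900*625*29²/81 = -13900*625*841/81 = -139*52562500/81 = -7306187500/81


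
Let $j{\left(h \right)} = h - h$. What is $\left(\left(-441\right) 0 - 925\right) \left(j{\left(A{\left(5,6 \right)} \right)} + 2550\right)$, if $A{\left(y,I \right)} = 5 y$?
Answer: $-2358750$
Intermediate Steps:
$j{\left(h \right)} = 0$
$\left(\left(-441\right) 0 - 925\right) \left(j{\left(A{\left(5,6 \right)} \right)} + 2550\right) = \left(\left(-441\right) 0 - 925\right) \left(0 + 2550\right) = \left(0 - 925\right) 2550 = \left(-925\right) 2550 = -2358750$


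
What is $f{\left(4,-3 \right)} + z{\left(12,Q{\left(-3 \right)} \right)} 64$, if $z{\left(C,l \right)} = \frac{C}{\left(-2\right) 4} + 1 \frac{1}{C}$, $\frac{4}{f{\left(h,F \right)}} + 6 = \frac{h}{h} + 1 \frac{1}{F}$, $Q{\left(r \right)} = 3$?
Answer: $- \frac{1097}{12} \approx -91.417$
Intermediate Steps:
$f{\left(h,F \right)} = \frac{4}{-5 + \frac{1}{F}}$ ($f{\left(h,F \right)} = \frac{4}{-6 + \left(\frac{h}{h} + 1 \frac{1}{F}\right)} = \frac{4}{-6 + \left(1 + \frac{1}{F}\right)} = \frac{4}{-5 + \frac{1}{F}}$)
$z{\left(C,l \right)} = \frac{1}{C} - \frac{C}{8}$ ($z{\left(C,l \right)} = \frac{C}{-8} + \frac{1}{C} = C \left(- \frac{1}{8}\right) + \frac{1}{C} = - \frac{C}{8} + \frac{1}{C} = \frac{1}{C} - \frac{C}{8}$)
$f{\left(4,-3 \right)} + z{\left(12,Q{\left(-3 \right)} \right)} 64 = \left(-4\right) \left(-3\right) \frac{1}{-1 + 5 \left(-3\right)} + \left(\frac{1}{12} - \frac{3}{2}\right) 64 = \left(-4\right) \left(-3\right) \frac{1}{-1 - 15} + \left(\frac{1}{12} - \frac{3}{2}\right) 64 = \left(-4\right) \left(-3\right) \frac{1}{-16} - \frac{272}{3} = \left(-4\right) \left(-3\right) \left(- \frac{1}{16}\right) - \frac{272}{3} = - \frac{3}{4} - \frac{272}{3} = - \frac{1097}{12}$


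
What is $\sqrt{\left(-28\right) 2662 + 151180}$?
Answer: $6 \sqrt{2129} \approx 276.85$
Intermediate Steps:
$\sqrt{\left(-28\right) 2662 + 151180} = \sqrt{-74536 + 151180} = \sqrt{76644} = 6 \sqrt{2129}$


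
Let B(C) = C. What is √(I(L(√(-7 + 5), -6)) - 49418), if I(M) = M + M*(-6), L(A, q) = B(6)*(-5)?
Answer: 2*I*√12317 ≈ 221.96*I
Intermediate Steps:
L(A, q) = -30 (L(A, q) = 6*(-5) = -30)
I(M) = -5*M (I(M) = M - 6*M = -5*M)
√(I(L(√(-7 + 5), -6)) - 49418) = √(-5*(-30) - 49418) = √(150 - 49418) = √(-49268) = 2*I*√12317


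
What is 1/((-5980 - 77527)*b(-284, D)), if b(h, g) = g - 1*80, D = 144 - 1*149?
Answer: 1/7098095 ≈ 1.4088e-7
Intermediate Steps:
D = -5 (D = 144 - 149 = -5)
b(h, g) = -80 + g (b(h, g) = g - 80 = -80 + g)
1/((-5980 - 77527)*b(-284, D)) = 1/((-5980 - 77527)*(-80 - 5)) = 1/(-83507*(-85)) = -1/83507*(-1/85) = 1/7098095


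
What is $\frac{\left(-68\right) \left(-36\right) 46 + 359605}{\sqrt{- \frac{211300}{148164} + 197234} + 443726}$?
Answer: $\frac{7761318729217158}{7293097531406347} - \frac{472213 \sqrt{270610128815529}}{7293097531406347} \approx 1.0631$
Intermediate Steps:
$\frac{\left(-68\right) \left(-36\right) 46 + 359605}{\sqrt{- \frac{211300}{148164} + 197234} + 443726} = \frac{2448 \cdot 46 + 359605}{\sqrt{\left(-211300\right) \frac{1}{148164} + 197234} + 443726} = \frac{112608 + 359605}{\sqrt{- \frac{52825}{37041} + 197234} + 443726} = \frac{472213}{\sqrt{\frac{7305691769}{37041}} + 443726} = \frac{472213}{\frac{\sqrt{270610128815529}}{37041} + 443726} = \frac{472213}{443726 + \frac{\sqrt{270610128815529}}{37041}}$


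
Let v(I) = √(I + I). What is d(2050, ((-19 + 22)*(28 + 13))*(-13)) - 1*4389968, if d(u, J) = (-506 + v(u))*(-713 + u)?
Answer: -5066490 + 13370*√41 ≈ -4.9809e+6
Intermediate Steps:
v(I) = √2*√I (v(I) = √(2*I) = √2*√I)
d(u, J) = (-713 + u)*(-506 + √2*√u) (d(u, J) = (-506 + √2*√u)*(-713 + u) = (-713 + u)*(-506 + √2*√u))
d(2050, ((-19 + 22)*(28 + 13))*(-13)) - 1*4389968 = (360778 - 506*2050 + √2*2050^(3/2) - 713*√2*√2050) - 1*4389968 = (360778 - 1037300 + √2*(10250*√82) - 713*√2*5*√82) - 4389968 = (360778 - 1037300 + 20500*√41 - 7130*√41) - 4389968 = (-676522 + 13370*√41) - 4389968 = -5066490 + 13370*√41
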